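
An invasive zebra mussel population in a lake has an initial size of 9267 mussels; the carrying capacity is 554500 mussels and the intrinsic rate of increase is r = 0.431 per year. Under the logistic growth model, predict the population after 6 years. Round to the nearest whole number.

A = (K − N₀)/N₀ = (554500 − 9267)/9267 = 58.836.
N(t) = K/(1 + A·e^(−rt)) = 554500/(1 + 58.836×e^(−0.431×6)).
e^(−2.586) = 0.075321; denominator = 1 + 58.836×0.075321 = 5.4316.
N = 554500/5.4316 = 102088.

102088 mussels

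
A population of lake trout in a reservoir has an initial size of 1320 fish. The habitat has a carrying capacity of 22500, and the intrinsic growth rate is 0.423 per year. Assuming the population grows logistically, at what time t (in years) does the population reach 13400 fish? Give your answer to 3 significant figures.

7.48 years

A = (K − N₀)/N₀ = (22500 − 1320)/1320 = 16.045.
Solve 22500/(1 + 16.045·e^(−0.423t)) = 13400: 1 + 16.045·e^(−0.423t) = 1.6791, so e^(−0.423t) = 0.0423238.
−0.423·t = ln(0.0423238) = -3.1624, so t = 3.1624/0.423 = 7.4761.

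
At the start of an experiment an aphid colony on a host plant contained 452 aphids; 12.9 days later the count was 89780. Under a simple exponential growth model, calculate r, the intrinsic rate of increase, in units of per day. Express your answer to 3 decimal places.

From N(t) = N₀·e^(rt): e^(r·12.9) = 89780/452 = 198.63.
r·12.9 = ln(198.63) = 5.2914, so r = 5.2914/12.9 = 0.41019.

0.410 per day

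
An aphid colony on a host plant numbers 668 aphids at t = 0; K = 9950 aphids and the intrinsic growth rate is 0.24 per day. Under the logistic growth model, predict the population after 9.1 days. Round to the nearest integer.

3880 aphids

A = (K − N₀)/N₀ = (9950 − 668)/668 = 13.895.
N(t) = K/(1 + A·e^(−rt)) = 9950/(1 + 13.895×e^(−0.24×9.1)).
e^(−2.184) = 0.11259; denominator = 1 + 13.895×0.11259 = 2.5645.
N = 9950/2.5645 = 3879.95.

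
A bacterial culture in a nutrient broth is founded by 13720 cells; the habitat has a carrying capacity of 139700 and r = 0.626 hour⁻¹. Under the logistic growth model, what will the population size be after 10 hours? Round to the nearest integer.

A = (K − N₀)/N₀ = (139700 − 13720)/13720 = 9.1822.
N(t) = K/(1 + A·e^(−rt)) = 139700/(1 + 9.1822×e^(−0.626×10)).
e^(−6.26) = 0.0019112; denominator = 1 + 9.1822×0.0019112 = 1.0175.
N = 139700/1.0175 = 137291.

137291 cells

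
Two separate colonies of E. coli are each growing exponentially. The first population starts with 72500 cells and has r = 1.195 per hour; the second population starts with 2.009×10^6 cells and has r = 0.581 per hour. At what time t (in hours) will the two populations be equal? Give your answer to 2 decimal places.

5.41 hours

Set 72500·e^(1.195t) = 2.009×10^6·e^(0.581t).
e^((1.195 − 0.581)t) = 2.009×10^6/72500 → e^(0.614·t) = 27.71.
0.614·t = ln(27.71) = 3.3218, so t = 3.3218/0.614 = 5.4101.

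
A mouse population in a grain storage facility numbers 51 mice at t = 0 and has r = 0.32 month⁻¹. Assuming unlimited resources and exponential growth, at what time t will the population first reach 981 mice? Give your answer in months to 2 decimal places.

Set N₀·e^(rt) = 981: e^(0.32·t) = 981/51 = 19.235.
0.32·t = ln(19.235) = 2.9567, so t = 2.9567/0.32 = 9.2398.

9.24 months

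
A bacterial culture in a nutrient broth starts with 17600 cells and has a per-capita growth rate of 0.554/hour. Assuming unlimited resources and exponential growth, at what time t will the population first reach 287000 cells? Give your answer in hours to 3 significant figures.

Set N₀·e^(rt) = 287000: e^(0.554·t) = 287000/17600 = 16.307.
0.554·t = ln(16.307) = 2.7916, so t = 2.7916/0.554 = 5.039.

5.04 hours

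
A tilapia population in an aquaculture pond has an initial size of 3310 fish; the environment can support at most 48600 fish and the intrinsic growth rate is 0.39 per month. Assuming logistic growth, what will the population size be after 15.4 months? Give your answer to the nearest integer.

A = (K − N₀)/N₀ = (48600 − 3310)/3310 = 13.683.
N(t) = K/(1 + A·e^(−rt)) = 48600/(1 + 13.683×e^(−0.39×15.4)).
e^(−6.006) = 0.0024639; denominator = 1 + 13.683×0.0024639 = 1.0337.
N = 48600/1.0337 = 47015.

47015 fish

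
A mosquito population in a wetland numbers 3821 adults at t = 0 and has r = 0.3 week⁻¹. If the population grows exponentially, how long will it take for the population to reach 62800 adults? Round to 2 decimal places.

9.33 weeks

Set N₀·e^(rt) = 62800: e^(0.3·t) = 62800/3821 = 16.435.
0.3·t = ln(16.435) = 2.7994, so t = 2.7994/0.3 = 9.3315.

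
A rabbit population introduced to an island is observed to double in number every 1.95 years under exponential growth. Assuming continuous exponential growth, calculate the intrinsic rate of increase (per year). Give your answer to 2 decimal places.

r = ln(2)/t_d = 0.6931/1.95 = 0.35546.

0.36 per year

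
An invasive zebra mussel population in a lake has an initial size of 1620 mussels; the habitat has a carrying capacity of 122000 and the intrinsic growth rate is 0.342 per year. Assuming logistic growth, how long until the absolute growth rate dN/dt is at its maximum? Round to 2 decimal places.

Logistic growth is fastest at N = K/2 = 61000.
A = (K − N₀)/N₀ = 74.309. Set K/(1 + A·e^(−rt)) = K/2 → A·e^(−rt) = 1.
e^(−0.342t) = 1/74.309 = 0.0134574, so t = ln(74.309)/0.342 = 4.3082/0.342 = 12.597.

12.60 years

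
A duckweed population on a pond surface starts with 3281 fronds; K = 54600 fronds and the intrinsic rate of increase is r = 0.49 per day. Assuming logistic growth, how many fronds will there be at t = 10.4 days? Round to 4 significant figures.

A = (K − N₀)/N₀ = (54600 − 3281)/3281 = 15.641.
N(t) = K/(1 + A·e^(−rt)) = 54600/(1 + 15.641×e^(−0.49×10.4)).
e^(−5.096) = 0.0061212; denominator = 1 + 15.641×0.0061212 = 1.0957.
N = 54600/1.0957 = 49829.2.

49830 fronds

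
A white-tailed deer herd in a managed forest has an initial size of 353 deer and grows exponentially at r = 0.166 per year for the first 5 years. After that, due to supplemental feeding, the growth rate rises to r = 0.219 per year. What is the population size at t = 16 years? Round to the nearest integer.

9004 deer

Phase 1: N(5) = 353·e^(0.166×5) = 353·e^0.83 = 809.542.
Phase 2 runs for 16 − 5 = 11 years at r = 0.219.
N(16) = 809.542·e^(0.219×11) = 809.542·e^2.409 = 9004.39.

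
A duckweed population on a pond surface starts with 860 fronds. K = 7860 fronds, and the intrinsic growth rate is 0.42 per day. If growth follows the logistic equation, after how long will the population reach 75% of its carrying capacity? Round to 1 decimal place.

A = (K − N₀)/N₀ = (7860 − 860)/860 = 8.1395.
Solve 7860/(1 + 8.1395·e^(−0.42t)) = 5895: 1 + 8.1395·e^(−0.42t) = 1.3333, so e^(−0.42t) = 0.0409524.
−0.42·t = ln(0.0409524) = -3.1953, so t = 3.1953/0.42 = 7.608.

7.6 days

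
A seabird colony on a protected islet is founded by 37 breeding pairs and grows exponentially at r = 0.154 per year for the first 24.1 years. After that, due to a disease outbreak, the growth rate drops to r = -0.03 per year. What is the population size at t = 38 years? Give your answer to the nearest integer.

998 breeding pairs

Phase 1: N(24.1) = 37·e^(0.154×24.1) = 37·e^3.711 = 1513.71.
Phase 2 runs for 38 − 24.1 = 13.9 years at r = -0.03.
N(38) = 1513.71·e^(-0.03×13.9) = 1513.71·e^-0.417 = 997.566.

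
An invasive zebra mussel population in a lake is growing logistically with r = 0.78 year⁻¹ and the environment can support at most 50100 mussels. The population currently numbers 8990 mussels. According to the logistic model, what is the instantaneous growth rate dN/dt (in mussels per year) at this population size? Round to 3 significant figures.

5750 mussels per year

dN/dt = rN(1 − N/K) = 0.78 × 8990 × (1 − 8990/50100).
1 − 8990/50100 = 0.82056; dN/dt = 0.78 × 8990 × 0.82056 = 5753.9.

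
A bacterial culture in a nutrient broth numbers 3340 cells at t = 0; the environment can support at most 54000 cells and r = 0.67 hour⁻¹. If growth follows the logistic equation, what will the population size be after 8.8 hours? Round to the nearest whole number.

51837 cells

A = (K − N₀)/N₀ = (54000 − 3340)/3340 = 15.168.
N(t) = K/(1 + A·e^(−rt)) = 54000/(1 + 15.168×e^(−0.67×8.8)).
e^(−5.896) = 0.0027504; denominator = 1 + 15.168×0.0027504 = 1.0417.
N = 54000/1.0417 = 51837.5.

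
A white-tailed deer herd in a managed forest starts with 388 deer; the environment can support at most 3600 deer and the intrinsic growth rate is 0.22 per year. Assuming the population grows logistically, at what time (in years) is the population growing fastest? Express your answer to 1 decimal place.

Logistic growth is fastest at N = K/2 = 1800.
A = (K − N₀)/N₀ = 8.2784. Set K/(1 + A·e^(−rt)) = K/2 → A·e^(−rt) = 1.
e^(−0.22t) = 1/8.2784 = 0.120797, so t = ln(8.2784)/0.22 = 2.1136/0.22 = 9.6075.

9.6 years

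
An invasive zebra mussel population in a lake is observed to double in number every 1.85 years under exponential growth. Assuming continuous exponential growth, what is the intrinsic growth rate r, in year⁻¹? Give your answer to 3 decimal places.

0.375 per year

r = ln(2)/t_d = 0.6931/1.85 = 0.37467.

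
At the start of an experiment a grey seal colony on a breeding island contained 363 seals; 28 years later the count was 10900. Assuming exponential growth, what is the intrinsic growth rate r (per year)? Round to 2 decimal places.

From N(t) = N₀·e^(rt): e^(r·28) = 10900/363 = 30.028.
r·28 = ln(30.028) = 3.4021, so r = 3.4021/28 = 0.1215.

0.12 per year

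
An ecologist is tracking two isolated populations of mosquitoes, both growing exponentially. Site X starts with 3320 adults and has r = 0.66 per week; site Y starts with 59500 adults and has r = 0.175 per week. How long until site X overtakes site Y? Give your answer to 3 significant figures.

Set 3320·e^(0.66t) = 59500·e^(0.175t).
e^((0.66 − 0.175)t) = 59500/3320 → e^(0.485·t) = 17.922.
0.485·t = ln(17.922) = 2.886, so t = 2.886/0.485 = 5.9505.

5.95 weeks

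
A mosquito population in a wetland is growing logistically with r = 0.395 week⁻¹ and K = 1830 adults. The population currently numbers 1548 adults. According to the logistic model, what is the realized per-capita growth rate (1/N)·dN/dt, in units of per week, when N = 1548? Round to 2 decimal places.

(1/N)·dN/dt = r(1 − N/K) = 0.395 × (1 − 1548/1830).
= 0.395 × 0.1541 = 0.060869.

0.06 per week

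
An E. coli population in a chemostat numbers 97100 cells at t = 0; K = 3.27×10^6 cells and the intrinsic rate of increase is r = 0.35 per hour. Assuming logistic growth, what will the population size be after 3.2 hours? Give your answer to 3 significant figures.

280000 cells

A = (K − N₀)/N₀ = (3.27×10^6 − 97100)/97100 = 32.677.
N(t) = K/(1 + A·e^(−rt)) = 3.27×10^6/(1 + 32.677×e^(−0.35×3.2)).
e^(−1.12) = 0.32628; denominator = 1 + 32.677×0.32628 = 11.662.
N = 3.27×10^6/11.662 = 280405.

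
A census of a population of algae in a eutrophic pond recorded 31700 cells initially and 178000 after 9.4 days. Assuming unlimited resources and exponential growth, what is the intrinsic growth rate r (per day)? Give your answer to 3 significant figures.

From N(t) = N₀·e^(rt): e^(r·9.4) = 178000/31700 = 5.6151.
r·9.4 = ln(5.6151) = 1.7255, so r = 1.7255/9.4 = 0.18356.

0.184 per day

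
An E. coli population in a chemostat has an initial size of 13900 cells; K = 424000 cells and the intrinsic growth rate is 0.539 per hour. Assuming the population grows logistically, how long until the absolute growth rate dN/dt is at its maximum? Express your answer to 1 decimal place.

6.3 hours

Logistic growth is fastest at N = K/2 = 212000.
A = (K − N₀)/N₀ = 29.504. Set K/(1 + A·e^(−rt)) = K/2 → A·e^(−rt) = 1.
e^(−0.539t) = 1/29.504 = 0.0338942, so t = ln(29.504)/0.539 = 3.3845/0.539 = 6.2792.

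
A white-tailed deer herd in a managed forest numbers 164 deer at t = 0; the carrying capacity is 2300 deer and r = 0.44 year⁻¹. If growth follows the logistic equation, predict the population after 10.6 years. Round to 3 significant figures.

A = (K − N₀)/N₀ = (2300 − 164)/164 = 13.024.
N(t) = K/(1 + A·e^(−rt)) = 2300/(1 + 13.024×e^(−0.44×10.6)).
e^(−4.664) = 0.0094287; denominator = 1 + 13.024×0.0094287 = 1.1228.
N = 2300/1.1228 = 2048.45.

2050 deer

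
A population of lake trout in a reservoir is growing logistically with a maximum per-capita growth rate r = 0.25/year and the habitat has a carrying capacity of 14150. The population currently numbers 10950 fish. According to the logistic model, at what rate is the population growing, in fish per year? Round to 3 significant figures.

619 fish per year

dN/dt = rN(1 − N/K) = 0.25 × 10950 × (1 − 10950/14150).
1 − 10950/14150 = 0.22615; dN/dt = 0.25 × 10950 × 0.22615 = 619.08.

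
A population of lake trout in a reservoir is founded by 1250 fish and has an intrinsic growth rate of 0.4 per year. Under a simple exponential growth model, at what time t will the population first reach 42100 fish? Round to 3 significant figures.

Set N₀·e^(rt) = 42100: e^(0.4·t) = 42100/1250 = 33.68.
0.4·t = ln(33.68) = 3.5169, so t = 3.5169/0.4 = 8.7923.

8.79 years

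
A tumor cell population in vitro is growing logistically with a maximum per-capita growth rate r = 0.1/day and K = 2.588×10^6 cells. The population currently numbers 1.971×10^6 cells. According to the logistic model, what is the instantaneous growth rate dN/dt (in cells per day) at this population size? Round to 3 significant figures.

dN/dt = rN(1 − N/K) = 0.1 × 1.971×10^6 × (1 − 1.971×10^6/2.588×10^6).
1 − 1.971×10^6/2.588×10^6 = 0.23841; dN/dt = 0.1 × 1.971×10^6 × 0.23841 = 46990.

47000 cells per day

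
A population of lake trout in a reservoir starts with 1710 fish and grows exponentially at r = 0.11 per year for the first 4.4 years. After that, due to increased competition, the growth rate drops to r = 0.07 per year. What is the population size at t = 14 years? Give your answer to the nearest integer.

5433 fish

Phase 1: N(4.4) = 1710·e^(0.11×4.4) = 1710·e^0.484 = 2774.56.
Phase 2 runs for 14 − 4.4 = 9.6 years at r = 0.07.
N(14) = 2774.56·e^(0.07×9.6) = 2774.56·e^0.672 = 5433.01.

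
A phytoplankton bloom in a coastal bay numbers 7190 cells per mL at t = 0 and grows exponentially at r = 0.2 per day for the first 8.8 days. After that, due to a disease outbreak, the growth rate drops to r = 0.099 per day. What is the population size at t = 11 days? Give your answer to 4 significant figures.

51960 cells per mL

Phase 1: N(8.8) = 7190·e^(0.2×8.8) = 7190·e^1.76 = 41791.4.
Phase 2 runs for 11 − 8.8 = 2.2 days at r = 0.099.
N(11) = 41791.4·e^(0.099×2.2) = 41791.4·e^0.2178 = 51960.9.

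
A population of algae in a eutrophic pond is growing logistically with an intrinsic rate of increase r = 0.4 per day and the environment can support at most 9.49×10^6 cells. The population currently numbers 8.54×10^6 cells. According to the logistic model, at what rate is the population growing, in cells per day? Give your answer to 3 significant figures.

342000 cells per day

dN/dt = rN(1 − N/K) = 0.4 × 8.54×10^6 × (1 − 8.54×10^6/9.49×10^6).
1 − 8.54×10^6/9.49×10^6 = 0.10011; dN/dt = 0.4 × 8.54×10^6 × 0.10011 = 3.4196×10^5.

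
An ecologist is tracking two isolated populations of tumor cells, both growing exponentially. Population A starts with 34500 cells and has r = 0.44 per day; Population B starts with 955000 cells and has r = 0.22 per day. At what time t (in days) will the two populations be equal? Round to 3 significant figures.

15.1 days

Set 34500·e^(0.44t) = 955000·e^(0.22t).
e^((0.44 − 0.22)t) = 955000/34500 → e^(0.22·t) = 27.681.
0.22·t = ln(27.681) = 3.3208, so t = 3.3208/0.22 = 15.094.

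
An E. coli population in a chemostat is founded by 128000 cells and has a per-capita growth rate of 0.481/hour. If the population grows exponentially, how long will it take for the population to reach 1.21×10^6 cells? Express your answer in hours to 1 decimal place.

Set N₀·e^(rt) = 1.21×10^6: e^(0.481·t) = 1.21×10^6/128000 = 9.4531.
0.481·t = ln(9.4531) = 2.2463, so t = 2.2463/0.481 = 4.6702.

4.7 hours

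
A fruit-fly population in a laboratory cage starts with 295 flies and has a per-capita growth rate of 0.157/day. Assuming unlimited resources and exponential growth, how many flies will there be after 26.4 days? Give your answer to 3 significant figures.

N(t) = N₀·e^(rt) = 295 × e^(0.157×26.4) = 295 × e^4.145.
e^4.145 ≈ 63.105, so N ≈ 295 × 63.105 = 18616.

18600 flies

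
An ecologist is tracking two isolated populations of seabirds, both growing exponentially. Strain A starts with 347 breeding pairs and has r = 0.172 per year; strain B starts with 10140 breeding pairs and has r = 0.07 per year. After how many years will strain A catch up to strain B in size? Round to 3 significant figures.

Set 347·e^(0.172t) = 10140·e^(0.07t).
e^((0.172 − 0.07)t) = 10140/347 → e^(0.102·t) = 29.222.
0.102·t = ln(29.222) = 3.3749, so t = 3.3749/0.102 = 33.087.

33.1 years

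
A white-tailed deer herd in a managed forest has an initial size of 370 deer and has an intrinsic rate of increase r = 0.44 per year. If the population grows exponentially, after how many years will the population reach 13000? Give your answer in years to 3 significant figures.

Set N₀·e^(rt) = 13000: e^(0.44·t) = 13000/370 = 35.135.
0.44·t = ln(35.135) = 3.5592, so t = 3.5592/0.44 = 8.0891.

8.09 years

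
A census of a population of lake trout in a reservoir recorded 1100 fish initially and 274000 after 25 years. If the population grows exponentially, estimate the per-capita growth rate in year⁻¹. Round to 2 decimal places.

From N(t) = N₀·e^(rt): e^(r·25) = 274000/1100 = 249.09.
r·25 = ln(249.09) = 5.5178, so r = 5.5178/25 = 0.22071.

0.22 per year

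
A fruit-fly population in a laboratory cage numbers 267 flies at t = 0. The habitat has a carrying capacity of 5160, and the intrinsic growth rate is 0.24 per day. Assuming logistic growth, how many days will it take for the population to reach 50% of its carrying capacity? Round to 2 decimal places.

A = (K − N₀)/N₀ = (5160 − 267)/267 = 18.326.
Solve 5160/(1 + 18.326·e^(−0.24t)) = 2580: 1 + 18.326·e^(−0.24t) = 2, so e^(−0.24t) = 0.0545677.
−0.24·t = ln(0.0545677) = -2.9083, so t = 2.9083/0.24 = 12.118.

12.12 days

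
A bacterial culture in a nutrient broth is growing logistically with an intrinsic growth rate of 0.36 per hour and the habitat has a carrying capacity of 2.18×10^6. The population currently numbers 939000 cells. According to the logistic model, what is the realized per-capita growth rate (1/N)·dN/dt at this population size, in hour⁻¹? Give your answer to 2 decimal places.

(1/N)·dN/dt = r(1 − N/K) = 0.36 × (1 − 939000/2.18×10^6).
= 0.36 × 0.56927 = 0.20494.

0.20 per hour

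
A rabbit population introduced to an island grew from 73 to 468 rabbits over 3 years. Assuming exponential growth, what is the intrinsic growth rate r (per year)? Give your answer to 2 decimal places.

0.62 per year

From N(t) = N₀·e^(rt): e^(r·3) = 468/73 = 6.411.
r·3 = ln(6.411) = 1.858, so r = 1.858/3 = 0.61934.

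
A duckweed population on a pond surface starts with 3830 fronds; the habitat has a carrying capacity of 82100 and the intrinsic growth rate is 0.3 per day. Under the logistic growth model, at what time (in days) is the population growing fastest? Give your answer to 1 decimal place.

Logistic growth is fastest at N = K/2 = 41050.
A = (K − N₀)/N₀ = 20.436. Set K/(1 + A·e^(−rt)) = K/2 → A·e^(−rt) = 1.
e^(−0.3t) = 1/20.436 = 0.0489332, so t = ln(20.436)/0.3 = 3.0173/0.3 = 10.058.

10.1 days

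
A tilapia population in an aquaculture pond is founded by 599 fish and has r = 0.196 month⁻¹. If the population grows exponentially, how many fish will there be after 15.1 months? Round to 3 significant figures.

N(t) = N₀·e^(rt) = 599 × e^(0.196×15.1) = 599 × e^2.96.
e^2.96 ≈ 19.29, so N ≈ 599 × 19.29 = 11554.9.

11600 fish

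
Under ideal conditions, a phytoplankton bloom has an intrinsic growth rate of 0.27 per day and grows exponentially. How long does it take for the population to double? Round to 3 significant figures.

Doubling time t_d = ln(2)/r = 0.6931/0.27 = 2.5672.

2.57 days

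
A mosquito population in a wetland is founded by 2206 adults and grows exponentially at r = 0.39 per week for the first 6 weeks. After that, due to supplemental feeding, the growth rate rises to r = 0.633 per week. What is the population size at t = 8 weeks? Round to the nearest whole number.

Phase 1: N(6) = 2206·e^(0.39×6) = 2206·e^2.34 = 22901.
Phase 2 runs for 8 − 6 = 2 weeks at r = 0.633.
N(8) = 22901·e^(0.633×2) = 22901·e^1.266 = 81221.6.

81222 adults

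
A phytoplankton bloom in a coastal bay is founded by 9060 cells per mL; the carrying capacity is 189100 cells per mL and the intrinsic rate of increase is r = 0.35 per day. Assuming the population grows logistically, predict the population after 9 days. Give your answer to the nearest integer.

A = (K − N₀)/N₀ = (189100 − 9060)/9060 = 19.872.
N(t) = K/(1 + A·e^(−rt)) = 189100/(1 + 19.872×e^(−0.35×9)).
e^(−3.15) = 0.042852; denominator = 1 + 19.872×0.042852 = 1.8516.
N = 189100/1.8516 = 102130.

102130 cells per mL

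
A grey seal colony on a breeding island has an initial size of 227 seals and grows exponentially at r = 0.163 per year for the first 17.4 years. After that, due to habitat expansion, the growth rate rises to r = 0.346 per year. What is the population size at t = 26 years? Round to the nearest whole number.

75868 seals

Phase 1: N(17.4) = 227·e^(0.163×17.4) = 227·e^2.836 = 3870.54.
Phase 2 runs for 26 − 17.4 = 8.6 years at r = 0.346.
N(26) = 3870.54·e^(0.346×8.6) = 3870.54·e^2.976 = 75868.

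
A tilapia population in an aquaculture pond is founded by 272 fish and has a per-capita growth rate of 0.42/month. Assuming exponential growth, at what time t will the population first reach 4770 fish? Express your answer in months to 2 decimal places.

Set N₀·e^(rt) = 4770: e^(0.42·t) = 4770/272 = 17.537.
0.42·t = ln(17.537) = 2.8643, so t = 2.8643/0.42 = 6.8198.

6.82 months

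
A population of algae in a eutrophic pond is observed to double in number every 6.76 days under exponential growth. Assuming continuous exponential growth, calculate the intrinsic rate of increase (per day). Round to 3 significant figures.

0.103 per day

r = ln(2)/t_d = 0.6931/6.76 = 0.10254.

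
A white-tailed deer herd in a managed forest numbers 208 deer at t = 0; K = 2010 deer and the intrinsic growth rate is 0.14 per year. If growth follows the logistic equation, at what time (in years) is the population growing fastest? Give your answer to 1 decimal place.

15.4 years

Logistic growth is fastest at N = K/2 = 1005.
A = (K − N₀)/N₀ = 8.6635. Set K/(1 + A·e^(−rt)) = K/2 → A·e^(−rt) = 1.
e^(−0.14t) = 1/8.6635 = 0.115427, so t = ln(8.6635)/0.14 = 2.1591/0.14 = 15.422.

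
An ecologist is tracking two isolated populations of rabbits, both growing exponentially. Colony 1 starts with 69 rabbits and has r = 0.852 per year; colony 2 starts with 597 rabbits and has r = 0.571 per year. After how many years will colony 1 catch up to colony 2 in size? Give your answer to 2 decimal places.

Set 69·e^(0.852t) = 597·e^(0.571t).
e^((0.852 − 0.571)t) = 597/69 → e^(0.281·t) = 8.6522.
0.281·t = ln(8.6522) = 2.1578, so t = 2.1578/0.281 = 7.679.

7.68 years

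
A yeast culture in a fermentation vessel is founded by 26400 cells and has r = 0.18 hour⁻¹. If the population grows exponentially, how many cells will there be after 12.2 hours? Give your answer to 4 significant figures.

N(t) = N₀·e^(rt) = 26400 × e^(0.18×12.2) = 26400 × e^2.196.
e^2.196 ≈ 8.989, so N ≈ 26400 × 8.989 = 237309.

237300 cells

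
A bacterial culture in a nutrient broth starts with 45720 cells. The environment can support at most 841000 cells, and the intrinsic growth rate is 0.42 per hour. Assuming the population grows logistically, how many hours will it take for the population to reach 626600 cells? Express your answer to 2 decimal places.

A = (K − N₀)/N₀ = (841000 − 45720)/45720 = 17.395.
Solve 841000/(1 + 17.395·e^(−0.42t)) = 626600: 1 + 17.395·e^(−0.42t) = 1.3422, so e^(−0.42t) = 0.0196707.
−0.42·t = ln(0.0196707) = -3.9286, so t = 3.9286/0.42 = 9.3539.

9.35 hours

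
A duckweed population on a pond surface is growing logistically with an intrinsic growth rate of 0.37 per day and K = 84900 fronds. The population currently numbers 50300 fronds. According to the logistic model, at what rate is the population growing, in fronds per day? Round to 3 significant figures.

7580 fronds per day

dN/dt = rN(1 − N/K) = 0.37 × 50300 × (1 − 50300/84900).
1 − 50300/84900 = 0.40754; dN/dt = 0.37 × 50300 × 0.40754 = 7584.7.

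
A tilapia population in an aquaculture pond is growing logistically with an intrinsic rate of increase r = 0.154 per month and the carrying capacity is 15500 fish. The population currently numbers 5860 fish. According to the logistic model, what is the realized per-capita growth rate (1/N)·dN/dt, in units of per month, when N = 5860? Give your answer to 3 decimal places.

(1/N)·dN/dt = r(1 − N/K) = 0.154 × (1 − 5860/15500).
= 0.154 × 0.62194 = 0.095778.

0.096 per month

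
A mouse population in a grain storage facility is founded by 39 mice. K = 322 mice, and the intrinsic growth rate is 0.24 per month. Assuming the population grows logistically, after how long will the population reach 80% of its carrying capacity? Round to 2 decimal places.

A = (K − N₀)/N₀ = (322 − 39)/39 = 7.2564.
Solve 322/(1 + 7.2564·e^(−0.24t)) = 257.6: 1 + 7.2564·e^(−0.24t) = 1.25, so e^(−0.24t) = 0.0344523.
−0.24·t = ln(0.0344523) = -3.3682, so t = 3.3682/0.24 = 14.034.

14.03 months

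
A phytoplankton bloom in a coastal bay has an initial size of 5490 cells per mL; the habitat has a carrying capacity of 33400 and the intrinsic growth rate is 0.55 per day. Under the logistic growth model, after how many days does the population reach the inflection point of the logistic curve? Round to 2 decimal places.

Logistic growth is fastest at N = K/2 = 16700.
A = (K − N₀)/N₀ = 5.0838. Set K/(1 + A·e^(−rt)) = K/2 → A·e^(−rt) = 1.
e^(−0.55t) = 1/5.0838 = 0.196704, so t = ln(5.0838)/0.55 = 1.6261/0.55 = 2.9565.

2.96 days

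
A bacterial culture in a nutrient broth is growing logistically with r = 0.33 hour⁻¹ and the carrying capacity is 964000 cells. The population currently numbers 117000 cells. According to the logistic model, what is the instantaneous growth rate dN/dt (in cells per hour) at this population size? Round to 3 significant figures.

dN/dt = rN(1 − N/K) = 0.33 × 117000 × (1 − 117000/964000).
1 − 117000/964000 = 0.87863; dN/dt = 0.33 × 117000 × 0.87863 = 33924.

33900 cells per hour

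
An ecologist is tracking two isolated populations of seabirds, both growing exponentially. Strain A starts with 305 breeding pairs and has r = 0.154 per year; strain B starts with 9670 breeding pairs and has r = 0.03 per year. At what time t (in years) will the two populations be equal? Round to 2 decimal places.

Set 305·e^(0.154t) = 9670·e^(0.03t).
e^((0.154 − 0.03)t) = 9670/305 → e^(0.124·t) = 31.705.
0.124·t = ln(31.705) = 3.4565, so t = 3.4565/0.124 = 27.875.

27.87 years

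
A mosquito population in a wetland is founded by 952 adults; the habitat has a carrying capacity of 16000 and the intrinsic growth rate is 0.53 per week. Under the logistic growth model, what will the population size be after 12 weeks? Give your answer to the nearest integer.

A = (K − N₀)/N₀ = (16000 − 952)/952 = 15.807.
N(t) = K/(1 + A·e^(−rt)) = 16000/(1 + 15.807×e^(−0.53×12)).
e^(−6.36) = 0.0017294; denominator = 1 + 15.807×0.0017294 = 1.0273.
N = 16000/1.0273 = 15574.3.

15574 adults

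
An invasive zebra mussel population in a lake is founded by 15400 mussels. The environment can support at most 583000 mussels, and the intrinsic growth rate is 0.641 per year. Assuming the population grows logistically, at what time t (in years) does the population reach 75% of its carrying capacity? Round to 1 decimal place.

7.3 years

A = (K − N₀)/N₀ = (583000 − 15400)/15400 = 36.857.
Solve 583000/(1 + 36.857·e^(−0.641t)) = 437250: 1 + 36.857·e^(−0.641t) = 1.3333, so e^(−0.641t) = 0.00904393.
−0.641·t = ln(0.00904393) = -4.7057, so t = 4.7057/0.641 = 7.3411.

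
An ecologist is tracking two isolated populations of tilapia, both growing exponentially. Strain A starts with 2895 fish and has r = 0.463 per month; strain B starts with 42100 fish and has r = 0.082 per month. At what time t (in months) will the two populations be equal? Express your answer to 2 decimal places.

7.03 months

Set 2895·e^(0.463t) = 42100·e^(0.082t).
e^((0.463 − 0.082)t) = 42100/2895 → e^(0.381·t) = 14.542.
0.381·t = ln(14.542) = 2.6771, so t = 2.6771/0.381 = 7.0264.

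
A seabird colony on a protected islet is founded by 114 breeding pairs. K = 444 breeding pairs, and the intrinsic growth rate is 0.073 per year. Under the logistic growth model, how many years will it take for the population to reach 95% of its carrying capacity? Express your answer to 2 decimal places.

A = (K − N₀)/N₀ = (444 − 114)/114 = 2.8947.
Solve 444/(1 + 2.8947·e^(−0.073t)) = 421.8: 1 + 2.8947·e^(−0.073t) = 1.0526, so e^(−0.073t) = 0.0181818.
−0.073·t = ln(0.0181818) = -4.0073, so t = 4.0073/0.073 = 54.895.

54.89 years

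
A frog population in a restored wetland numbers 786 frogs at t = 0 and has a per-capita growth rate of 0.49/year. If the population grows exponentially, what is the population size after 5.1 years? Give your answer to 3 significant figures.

9570 frogs

N(t) = N₀·e^(rt) = 786 × e^(0.49×5.1) = 786 × e^2.499.
e^2.499 ≈ 12.17, so N ≈ 786 × 12.17 = 9565.87.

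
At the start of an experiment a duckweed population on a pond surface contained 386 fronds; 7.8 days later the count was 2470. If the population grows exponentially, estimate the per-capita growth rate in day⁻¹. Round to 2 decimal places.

From N(t) = N₀·e^(rt): e^(r·7.8) = 2470/386 = 6.399.
r·7.8 = ln(6.399) = 1.8561, so r = 1.8561/7.8 = 0.23797.

0.24 per day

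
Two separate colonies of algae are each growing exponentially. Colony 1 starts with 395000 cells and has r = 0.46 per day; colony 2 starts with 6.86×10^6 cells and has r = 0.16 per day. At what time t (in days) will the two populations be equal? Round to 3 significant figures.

Set 395000·e^(0.46t) = 6.86×10^6·e^(0.16t).
e^((0.46 − 0.16)t) = 6.86×10^6/395000 → e^(0.3·t) = 17.367.
0.3·t = ln(17.367) = 2.8546, so t = 2.8546/0.3 = 9.5153.

9.52 days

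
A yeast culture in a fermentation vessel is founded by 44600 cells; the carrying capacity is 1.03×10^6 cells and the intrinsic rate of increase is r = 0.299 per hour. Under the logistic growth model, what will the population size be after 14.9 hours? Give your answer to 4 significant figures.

819600 cells

A = (K − N₀)/N₀ = (1.03×10^6 − 44600)/44600 = 22.094.
N(t) = K/(1 + A·e^(−rt)) = 1.03×10^6/(1 + 22.094×e^(−0.299×14.9)).
e^(−4.455) = 0.011619; denominator = 1 + 22.094×0.011619 = 1.2567.
N = 1.03×10^6/1.2567 = 819597.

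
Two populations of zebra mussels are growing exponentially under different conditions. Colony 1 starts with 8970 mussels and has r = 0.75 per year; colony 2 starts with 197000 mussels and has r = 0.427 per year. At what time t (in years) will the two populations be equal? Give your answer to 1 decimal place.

9.6 years

Set 8970·e^(0.75t) = 197000·e^(0.427t).
e^((0.75 − 0.427)t) = 197000/8970 → e^(0.323·t) = 21.962.
0.323·t = ln(21.962) = 3.0893, so t = 3.0893/0.323 = 9.5645.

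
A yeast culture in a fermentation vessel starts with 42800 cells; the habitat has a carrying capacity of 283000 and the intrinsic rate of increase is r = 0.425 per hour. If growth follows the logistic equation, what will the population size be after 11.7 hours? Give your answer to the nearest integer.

272412 cells

A = (K − N₀)/N₀ = (283000 − 42800)/42800 = 5.6121.
N(t) = K/(1 + A·e^(−rt)) = 283000/(1 + 5.6121×e^(−0.425×11.7)).
e^(−4.972) = 0.0069258; denominator = 1 + 5.6121×0.0069258 = 1.0389.
N = 283000/1.0389 = 272412.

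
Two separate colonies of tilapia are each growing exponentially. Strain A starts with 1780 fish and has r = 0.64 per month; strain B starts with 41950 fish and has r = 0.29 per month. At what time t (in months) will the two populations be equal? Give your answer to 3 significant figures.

9.03 months

Set 1780·e^(0.64t) = 41950·e^(0.29t).
e^((0.64 − 0.29)t) = 41950/1780 → e^(0.35·t) = 23.567.
0.35·t = ln(23.567) = 3.1599, so t = 3.1599/0.35 = 9.0282.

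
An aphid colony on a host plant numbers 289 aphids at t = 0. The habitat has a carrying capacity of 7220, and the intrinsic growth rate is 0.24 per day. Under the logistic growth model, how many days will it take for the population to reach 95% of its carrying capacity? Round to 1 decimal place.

A = (K − N₀)/N₀ = (7220 − 289)/289 = 23.983.
Solve 7220/(1 + 23.983·e^(−0.24t)) = 6859: 1 + 23.983·e^(−0.24t) = 1.0526, so e^(−0.24t) = 0.00219456.
−0.24·t = ln(0.00219456) = -6.1218, so t = 6.1218/0.24 = 25.507.

25.5 days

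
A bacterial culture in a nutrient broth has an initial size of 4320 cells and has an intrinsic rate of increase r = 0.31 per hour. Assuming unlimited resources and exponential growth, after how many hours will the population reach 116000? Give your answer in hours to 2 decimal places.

Set N₀·e^(rt) = 116000: e^(0.31·t) = 116000/4320 = 26.852.
0.31·t = ln(26.852) = 3.2903, so t = 3.2903/0.31 = 10.614.

10.61 hours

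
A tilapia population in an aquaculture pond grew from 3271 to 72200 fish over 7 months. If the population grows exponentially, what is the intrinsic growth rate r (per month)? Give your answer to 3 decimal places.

0.442 per month

From N(t) = N₀·e^(rt): e^(r·7) = 72200/3271 = 22.073.
r·7 = ln(22.073) = 3.0943, so r = 3.0943/7 = 0.44205.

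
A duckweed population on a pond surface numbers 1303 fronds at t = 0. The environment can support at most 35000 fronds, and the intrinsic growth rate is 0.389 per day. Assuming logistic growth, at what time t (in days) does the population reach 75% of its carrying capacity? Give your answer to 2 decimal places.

A = (K − N₀)/N₀ = (35000 − 1303)/1303 = 25.861.
Solve 35000/(1 + 25.861·e^(−0.389t)) = 26250: 1 + 25.861·e^(−0.389t) = 1.3333, so e^(−0.389t) = 0.0128894.
−0.389·t = ln(0.0128894) = -4.3514, so t = 4.3514/0.389 = 11.186.

11.19 days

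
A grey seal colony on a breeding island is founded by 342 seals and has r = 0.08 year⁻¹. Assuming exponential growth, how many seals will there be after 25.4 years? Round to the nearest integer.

N(t) = N₀·e^(rt) = 342 × e^(0.08×25.4) = 342 × e^2.032.
e^2.032 ≈ 7.6293, so N ≈ 342 × 7.6293 = 2609.23.

2609 seals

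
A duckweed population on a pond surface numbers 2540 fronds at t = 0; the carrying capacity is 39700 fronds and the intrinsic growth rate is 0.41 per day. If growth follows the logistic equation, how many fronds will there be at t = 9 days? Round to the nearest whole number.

29077 fronds

A = (K − N₀)/N₀ = (39700 − 2540)/2540 = 14.63.
N(t) = K/(1 + A·e^(−rt)) = 39700/(1 + 14.63×e^(−0.41×9)).
e^(−3.69) = 0.024972; denominator = 1 + 14.63×0.024972 = 1.3653.
N = 39700/1.3653 = 29077.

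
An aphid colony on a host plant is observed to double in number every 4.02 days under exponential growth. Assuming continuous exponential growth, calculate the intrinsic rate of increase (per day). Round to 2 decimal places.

r = ln(2)/t_d = 0.6931/4.02 = 0.17242.

0.17 per day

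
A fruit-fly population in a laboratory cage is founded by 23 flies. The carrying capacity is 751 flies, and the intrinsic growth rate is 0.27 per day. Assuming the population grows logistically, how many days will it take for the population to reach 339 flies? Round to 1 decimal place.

A = (K − N₀)/N₀ = (751 − 23)/23 = 31.652.
Solve 751/(1 + 31.652·e^(−0.27t)) = 339: 1 + 31.652·e^(−0.27t) = 2.2153, so e^(−0.27t) = 0.0383967.
−0.27·t = ln(0.0383967) = -3.2598, so t = 3.2598/0.27 = 12.073.

12.1 days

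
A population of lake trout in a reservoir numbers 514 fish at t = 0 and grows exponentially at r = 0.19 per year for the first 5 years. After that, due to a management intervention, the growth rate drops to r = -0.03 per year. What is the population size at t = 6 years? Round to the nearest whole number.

1290 fish

Phase 1: N(5) = 514·e^(0.19×5) = 514·e^0.95 = 1329.05.
Phase 2 runs for 6 − 5 = 1 years at r = -0.03.
N(6) = 1329.05·e^(-0.03×1) = 1329.05·e^-0.03 = 1289.78.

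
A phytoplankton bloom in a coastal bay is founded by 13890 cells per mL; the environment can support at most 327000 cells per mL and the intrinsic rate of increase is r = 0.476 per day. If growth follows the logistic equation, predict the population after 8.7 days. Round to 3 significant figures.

A = (K − N₀)/N₀ = (327000 − 13890)/13890 = 22.542.
N(t) = K/(1 + A·e^(−rt)) = 327000/(1 + 22.542×e^(−0.476×8.7)).
e^(−4.141) = 0.015904; denominator = 1 + 22.542×0.015904 = 1.3585.
N = 327000/1.3585 = 240706.

241000 cells per mL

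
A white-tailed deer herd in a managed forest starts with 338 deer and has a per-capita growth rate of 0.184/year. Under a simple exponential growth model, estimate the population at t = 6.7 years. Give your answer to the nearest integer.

N(t) = N₀·e^(rt) = 338 × e^(0.184×6.7) = 338 × e^1.233.
e^1.233 ≈ 3.4308, so N ≈ 338 × 3.4308 = 1159.62.

1160 deer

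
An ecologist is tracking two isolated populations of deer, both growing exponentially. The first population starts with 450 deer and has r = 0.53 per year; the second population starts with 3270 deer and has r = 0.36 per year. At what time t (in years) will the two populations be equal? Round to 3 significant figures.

Set 450·e^(0.53t) = 3270·e^(0.36t).
e^((0.53 − 0.36)t) = 3270/450 → e^(0.17·t) = 7.2667.
0.17·t = ln(7.2667) = 1.9833, so t = 1.9833/0.17 = 11.666.

11.7 years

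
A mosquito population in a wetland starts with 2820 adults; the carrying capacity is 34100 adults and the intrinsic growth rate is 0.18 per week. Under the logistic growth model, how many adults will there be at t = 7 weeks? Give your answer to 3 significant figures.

A = (K − N₀)/N₀ = (34100 − 2820)/2820 = 11.092.
N(t) = K/(1 + A·e^(−rt)) = 34100/(1 + 11.092×e^(−0.18×7)).
e^(−1.26) = 0.28365; denominator = 1 + 11.092×0.28365 = 4.1463.
N = 34100/4.1463 = 8224.11.

8220 adults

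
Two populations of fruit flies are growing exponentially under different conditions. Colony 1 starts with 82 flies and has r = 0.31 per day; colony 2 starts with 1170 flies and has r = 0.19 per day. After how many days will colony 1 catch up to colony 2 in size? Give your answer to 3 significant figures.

22.2 days

Set 82·e^(0.31t) = 1170·e^(0.19t).
e^((0.31 − 0.19)t) = 1170/82 → e^(0.12·t) = 14.268.
0.12·t = ln(14.268) = 2.658, so t = 2.658/0.12 = 22.15.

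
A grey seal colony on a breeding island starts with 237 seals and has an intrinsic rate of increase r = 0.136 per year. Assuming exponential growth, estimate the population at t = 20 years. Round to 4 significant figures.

N(t) = N₀·e^(rt) = 237 × e^(0.136×20) = 237 × e^2.72.
e^2.72 ≈ 15.18, so N ≈ 237 × 15.18 = 3597.74.

3598 seals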